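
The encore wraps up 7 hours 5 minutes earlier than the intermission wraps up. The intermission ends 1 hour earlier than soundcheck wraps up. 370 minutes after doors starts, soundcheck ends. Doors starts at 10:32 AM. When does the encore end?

Soundcheck ends at 10:32 AM + 370 min = 4:42 PM.
The intermission ends at 4:42 PM − 60 min = 3:42 PM.
The encore ends at 3:42 PM − 425 min = 8:37 AM.

8:37 AM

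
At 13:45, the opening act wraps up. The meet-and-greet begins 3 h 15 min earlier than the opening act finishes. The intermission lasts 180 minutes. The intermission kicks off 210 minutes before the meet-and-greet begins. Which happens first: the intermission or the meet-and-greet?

the intermission

The meet-and-greet starts at 13:45 − 195 min = 10:30.
The intermission starts at 10:30 − 210 min = 07:00.
The intermission starts at 07:00 and the meet-and-greet starts at 10:30, so the intermission is first.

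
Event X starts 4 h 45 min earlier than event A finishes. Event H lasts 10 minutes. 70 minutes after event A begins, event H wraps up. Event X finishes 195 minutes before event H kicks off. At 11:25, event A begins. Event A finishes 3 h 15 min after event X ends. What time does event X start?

Event H ends at 11:25 + 70 min = 12:35.
Event H starts at 12:35 − 10 min = 12:25.
Event X ends at 12:25 − 195 min = 09:10.
Event A ends at 09:10 + 195 min = 12:25.
Event X starts at 12:25 − 285 min = 07:40.

07:40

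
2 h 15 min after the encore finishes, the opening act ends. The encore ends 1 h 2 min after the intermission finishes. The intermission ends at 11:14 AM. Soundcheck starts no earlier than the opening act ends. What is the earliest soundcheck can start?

The encore ends at 11:14 AM + 62 min = 12:16 PM.
The opening act ends at 12:16 PM + 135 min = 2:31 PM.
Soundcheck is bounded by the opening act, so the earliest it can start is 2:31 PM.

2:31 PM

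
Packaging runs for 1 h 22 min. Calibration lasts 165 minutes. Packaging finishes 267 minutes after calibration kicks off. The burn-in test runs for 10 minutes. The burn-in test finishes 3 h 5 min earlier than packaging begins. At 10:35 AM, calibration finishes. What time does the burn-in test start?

7:40 AM

Calibration starts at 10:35 AM − 165 min = 7:50 AM.
Packaging ends at 7:50 AM + 267 min = 12:17 PM.
Packaging starts at 12:17 PM − 82 min = 10:55 AM.
The burn-in test ends at 10:55 AM − 185 min = 7:50 AM.
The burn-in test starts at 7:50 AM − 10 min = 7:40 AM.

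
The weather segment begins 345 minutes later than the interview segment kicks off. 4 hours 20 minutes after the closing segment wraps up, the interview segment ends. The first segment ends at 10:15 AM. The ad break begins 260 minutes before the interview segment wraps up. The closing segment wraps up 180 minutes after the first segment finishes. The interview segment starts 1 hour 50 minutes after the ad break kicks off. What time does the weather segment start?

The closing segment ends at 10:15 AM + 180 min = 1:15 PM.
The interview segment ends at 1:15 PM + 260 min = 5:35 PM.
The ad break starts at 5:35 PM − 260 min = 1:15 PM.
The interview segment starts at 1:15 PM + 110 min = 3:05 PM.
The weather segment starts at 3:05 PM + 345 min = 8:50 PM.

8:50 PM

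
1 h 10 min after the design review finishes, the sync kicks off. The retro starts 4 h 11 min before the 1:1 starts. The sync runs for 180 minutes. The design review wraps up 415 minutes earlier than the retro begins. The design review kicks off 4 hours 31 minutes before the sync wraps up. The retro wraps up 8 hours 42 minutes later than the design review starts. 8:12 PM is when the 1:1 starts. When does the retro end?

5:27 PM

The retro starts at 8:12 PM − 251 min = 4:01 PM.
The design review ends at 4:01 PM − 415 min = 9:06 AM.
The sync starts at 9:06 AM + 70 min = 10:16 AM.
The sync ends at 10:16 AM + 180 min = 1:16 PM.
The design review starts at 1:16 PM − 271 min = 8:45 AM.
The retro ends at 8:45 AM + 522 min = 5:27 PM.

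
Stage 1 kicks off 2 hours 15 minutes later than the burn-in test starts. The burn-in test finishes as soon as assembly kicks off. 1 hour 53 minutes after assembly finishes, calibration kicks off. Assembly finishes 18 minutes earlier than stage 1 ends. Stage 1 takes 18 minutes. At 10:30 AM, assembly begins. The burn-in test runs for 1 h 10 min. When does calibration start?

1:28 PM

The burn-in test ends at 10:30 AM.
The burn-in test starts at 10:30 AM − 70 min = 9:20 AM.
Stage 1 starts at 9:20 AM + 135 min = 11:35 AM.
Stage 1 ends at 11:35 AM + 18 min = 11:53 AM.
Assembly ends at 11:53 AM − 18 min = 11:35 AM.
Calibration starts at 11:35 AM + 113 min = 1:28 PM.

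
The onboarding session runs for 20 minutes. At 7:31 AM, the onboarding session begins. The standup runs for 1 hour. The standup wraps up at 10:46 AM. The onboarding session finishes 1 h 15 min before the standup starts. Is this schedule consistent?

The standup starts at 10:46 AM − 60 min = 9:46 AM.
The onboarding session ends at 9:46 AM − 75 min = 8:31 AM.
The onboarding session starts at 8:31 AM − 20 min = 8:11 AM.
But the onboarding session is also said to start at 7:31 AM — a 40-minute conflict.

No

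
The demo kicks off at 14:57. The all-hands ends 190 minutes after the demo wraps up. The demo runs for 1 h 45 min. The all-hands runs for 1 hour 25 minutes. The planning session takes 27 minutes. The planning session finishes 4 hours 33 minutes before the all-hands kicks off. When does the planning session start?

13:27

The demo ends at 14:57 + 105 min = 16:42.
The all-hands ends at 16:42 + 190 min = 19:52.
The all-hands starts at 19:52 − 85 min = 18:27.
The planning session ends at 18:27 − 273 min = 13:54.
The planning session starts at 13:54 − 27 min = 13:27.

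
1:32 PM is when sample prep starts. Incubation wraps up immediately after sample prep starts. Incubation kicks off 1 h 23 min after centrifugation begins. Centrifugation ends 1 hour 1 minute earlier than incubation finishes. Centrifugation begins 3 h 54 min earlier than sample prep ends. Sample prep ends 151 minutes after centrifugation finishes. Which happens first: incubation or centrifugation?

centrifugation

Incubation ends at 1:32 PM.
Centrifugation ends at 1:32 PM − 61 min = 12:31 PM.
Sample prep ends at 12:31 PM + 151 min = 3:02 PM.
Centrifugation starts at 3:02 PM − 234 min = 11:08 AM.
Incubation starts at 11:08 AM + 83 min = 12:31 PM.
Incubation starts at 12:31 PM and centrifugation starts at 11:08 AM, so centrifugation is first.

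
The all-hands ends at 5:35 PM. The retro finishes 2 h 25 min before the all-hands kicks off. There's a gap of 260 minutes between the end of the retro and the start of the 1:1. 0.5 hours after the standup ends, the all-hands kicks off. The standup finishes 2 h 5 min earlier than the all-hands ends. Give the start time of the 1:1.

5:55 PM

The standup ends at 5:35 PM − 125 min = 3:30 PM.
The all-hands starts at 3:30 PM + 30 min = 4:00 PM.
The retro ends at 4:00 PM − 145 min = 1:35 PM.
The 1:1 starts at 1:35 PM + 260 min = 5:55 PM.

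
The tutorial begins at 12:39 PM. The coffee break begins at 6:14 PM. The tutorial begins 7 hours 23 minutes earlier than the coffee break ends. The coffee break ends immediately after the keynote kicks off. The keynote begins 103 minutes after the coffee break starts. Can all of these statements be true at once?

No

The keynote starts at 6:14 PM + 103 min = 7:57 PM.
So the coffee break ends at 7:57 PM.
The tutorial starts at 7:57 PM − 443 min = 12:34 PM.
But the tutorial is also said to start at 12:39 PM — a 5-minute conflict.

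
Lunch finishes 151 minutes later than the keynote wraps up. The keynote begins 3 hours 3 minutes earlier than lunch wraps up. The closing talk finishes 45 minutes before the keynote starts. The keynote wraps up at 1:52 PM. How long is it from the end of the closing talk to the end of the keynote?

Lunch ends at 1:52 PM + 151 min = 4:23 PM.
The keynote starts at 4:23 PM − 183 min = 1:20 PM.
The closing talk ends at 1:20 PM − 45 min = 12:35 PM.
From 12:35 PM to 1:52 PM is 77 minutes.

77 minutes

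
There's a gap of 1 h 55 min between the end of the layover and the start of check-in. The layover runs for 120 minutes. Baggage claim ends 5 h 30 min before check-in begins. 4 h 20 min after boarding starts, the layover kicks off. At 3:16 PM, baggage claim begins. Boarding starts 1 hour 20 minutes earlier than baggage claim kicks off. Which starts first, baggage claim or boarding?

boarding

Boarding starts at 3:16 PM − 80 min = 1:56 PM.
Baggage claim starts at 3:16 PM and boarding starts at 1:56 PM, so boarding is first.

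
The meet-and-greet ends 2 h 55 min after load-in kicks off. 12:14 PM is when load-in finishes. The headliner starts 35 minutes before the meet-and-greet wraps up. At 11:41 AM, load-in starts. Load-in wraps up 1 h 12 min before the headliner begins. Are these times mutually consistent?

No

The meet-and-greet ends at 11:41 AM + 175 min = 2:36 PM.
The headliner starts at 2:36 PM − 35 min = 2:01 PM.
Load-in ends at 2:01 PM − 72 min = 12:49 PM.
But load-in is also said to end at 12:14 PM — a 35-minute conflict.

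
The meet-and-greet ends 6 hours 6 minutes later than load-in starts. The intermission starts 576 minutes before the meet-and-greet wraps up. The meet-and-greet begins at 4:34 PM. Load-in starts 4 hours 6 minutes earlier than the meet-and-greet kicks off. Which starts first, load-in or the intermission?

Load-in starts at 4:34 PM − 246 min = 12:28 PM.
The meet-and-greet ends at 12:28 PM + 366 min = 6:34 PM.
The intermission starts at 6:34 PM − 576 min = 8:58 AM.
Load-in starts at 12:28 PM and the intermission starts at 8:58 AM, so the intermission is first.

the intermission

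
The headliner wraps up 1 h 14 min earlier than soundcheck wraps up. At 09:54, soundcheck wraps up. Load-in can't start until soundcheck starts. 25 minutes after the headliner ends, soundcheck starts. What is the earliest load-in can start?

The headliner ends at 09:54 − 74 min = 08:40.
Soundcheck starts at 08:40 + 25 min = 09:05.
Load-in is bounded by soundcheck, so the earliest it can start is 09:05.

09:05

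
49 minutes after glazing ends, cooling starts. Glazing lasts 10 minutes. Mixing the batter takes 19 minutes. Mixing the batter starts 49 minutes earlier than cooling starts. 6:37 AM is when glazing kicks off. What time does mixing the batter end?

7:06 AM

Glazing ends at 6:37 AM + 10 min = 6:47 AM.
Cooling starts at 6:47 AM + 49 min = 7:36 AM.
Mixing the batter starts at 7:36 AM − 49 min = 6:47 AM.
Mixing the batter ends at 6:47 AM + 19 min = 7:06 AM.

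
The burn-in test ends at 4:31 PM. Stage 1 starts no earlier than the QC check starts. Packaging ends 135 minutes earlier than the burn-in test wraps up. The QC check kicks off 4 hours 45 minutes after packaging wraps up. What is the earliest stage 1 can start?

7:01 PM

Packaging ends at 4:31 PM − 135 min = 2:16 PM.
The QC check starts at 2:16 PM + 285 min = 7:01 PM.
Stage 1 is bounded by the QC check, so the earliest it can start is 7:01 PM.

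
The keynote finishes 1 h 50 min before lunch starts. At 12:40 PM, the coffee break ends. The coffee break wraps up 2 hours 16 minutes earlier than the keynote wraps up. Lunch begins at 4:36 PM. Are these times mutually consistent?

The keynote ends at 4:36 PM − 110 min = 2:46 PM.
The coffee break ends at 2:46 PM − 136 min = 12:30 PM.
But the coffee break is also said to end at 12:40 PM — a 10-minute conflict.

No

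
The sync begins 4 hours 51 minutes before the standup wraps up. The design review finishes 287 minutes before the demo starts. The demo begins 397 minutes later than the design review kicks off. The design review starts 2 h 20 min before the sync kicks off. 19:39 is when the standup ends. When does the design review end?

14:18

The sync starts at 19:39 − 291 min = 14:48.
The design review starts at 14:48 − 140 min = 12:28.
The demo starts at 12:28 + 397 min = 19:05.
The design review ends at 19:05 − 287 min = 14:18.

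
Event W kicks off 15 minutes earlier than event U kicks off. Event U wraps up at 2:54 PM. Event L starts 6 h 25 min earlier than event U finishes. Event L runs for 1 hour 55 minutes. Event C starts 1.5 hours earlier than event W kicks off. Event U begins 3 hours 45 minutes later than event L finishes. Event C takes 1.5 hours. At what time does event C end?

Event L starts at 2:54 PM − 385 min = 8:29 AM.
Event L ends at 8:29 AM + 115 min = 10:24 AM.
Event U starts at 10:24 AM + 225 min = 2:09 PM.
Event W starts at 2:09 PM − 15 min = 1:54 PM.
Event C starts at 1:54 PM − 90 min = 12:24 PM.
Event C ends at 12:24 PM + 90 min = 1:54 PM.

1:54 PM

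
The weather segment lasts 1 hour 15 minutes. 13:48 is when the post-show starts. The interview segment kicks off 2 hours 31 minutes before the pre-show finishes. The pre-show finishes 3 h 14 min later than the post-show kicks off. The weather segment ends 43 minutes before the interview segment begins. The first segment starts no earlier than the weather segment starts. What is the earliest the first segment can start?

12:33

The pre-show ends at 13:48 + 194 min = 17:02.
The interview segment starts at 17:02 − 151 min = 14:31.
The weather segment ends at 14:31 − 43 min = 13:48.
The weather segment starts at 13:48 − 75 min = 12:33.
The first segment is bounded by the weather segment, so the earliest it can start is 12:33.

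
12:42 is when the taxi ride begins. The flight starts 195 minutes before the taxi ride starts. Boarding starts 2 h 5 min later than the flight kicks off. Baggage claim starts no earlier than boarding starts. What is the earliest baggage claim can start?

The flight starts at 12:42 − 195 min = 09:27.
Boarding starts at 09:27 + 125 min = 11:32.
Baggage claim is bounded by boarding, so the earliest it can start is 11:32.

11:32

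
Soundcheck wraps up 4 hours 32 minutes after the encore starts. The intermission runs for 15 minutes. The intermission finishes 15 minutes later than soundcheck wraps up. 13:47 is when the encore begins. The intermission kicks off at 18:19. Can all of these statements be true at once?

Soundcheck ends at 13:47 + 272 min = 18:19.
The intermission ends at 18:19 + 15 min = 18:34.
The intermission starts at 18:34 − 15 min = 18:19.
That matches the stated 18:19, so the schedule is consistent.

Yes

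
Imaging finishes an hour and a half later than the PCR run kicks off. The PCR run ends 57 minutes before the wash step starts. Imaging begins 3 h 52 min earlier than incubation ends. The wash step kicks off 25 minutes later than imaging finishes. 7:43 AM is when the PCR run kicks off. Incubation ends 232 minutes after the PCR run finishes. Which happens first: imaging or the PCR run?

the PCR run

Imaging ends at 7:43 AM + 90 min = 9:13 AM.
The wash step starts at 9:13 AM + 25 min = 9:38 AM.
The PCR run ends at 9:38 AM − 57 min = 8:41 AM.
Incubation ends at 8:41 AM + 232 min = 12:33 PM.
Imaging starts at 12:33 PM − 232 min = 8:41 AM.
Imaging starts at 8:41 AM and the PCR run starts at 7:43 AM, so the PCR run is first.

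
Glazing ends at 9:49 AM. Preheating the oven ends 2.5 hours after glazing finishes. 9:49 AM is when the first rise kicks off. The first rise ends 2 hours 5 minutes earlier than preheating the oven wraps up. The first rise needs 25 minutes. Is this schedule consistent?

Yes

Preheating the oven ends at 9:49 AM + 150 min = 12:19 PM.
The first rise ends at 12:19 PM − 125 min = 10:14 AM.
The first rise starts at 10:14 AM − 25 min = 9:49 AM.
That matches the stated 9:49 AM, so the schedule is consistent.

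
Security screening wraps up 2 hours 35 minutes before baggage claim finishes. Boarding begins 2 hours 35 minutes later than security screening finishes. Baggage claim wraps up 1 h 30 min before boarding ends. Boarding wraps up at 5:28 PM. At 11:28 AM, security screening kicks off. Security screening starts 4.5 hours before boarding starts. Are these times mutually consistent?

Baggage claim ends at 5:28 PM − 90 min = 3:58 PM.
Security screening ends at 3:58 PM − 155 min = 1:23 PM.
Boarding starts at 1:23 PM + 155 min = 3:58 PM.
Security screening starts at 3:58 PM − 270 min = 11:28 AM.
That matches the stated 11:28 AM, so the schedule is consistent.

Yes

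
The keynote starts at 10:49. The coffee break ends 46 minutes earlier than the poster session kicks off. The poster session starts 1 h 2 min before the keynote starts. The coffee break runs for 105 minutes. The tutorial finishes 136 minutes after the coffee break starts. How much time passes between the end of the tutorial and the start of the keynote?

1 hour 17 minutes

The poster session starts at 10:49 − 62 min = 09:47.
The coffee break ends at 09:47 − 46 min = 09:01.
The coffee break starts at 09:01 − 105 min = 07:16.
The tutorial ends at 07:16 + 136 min = 09:32.
From 09:32 to 10:49 is 1 hour 17 minutes.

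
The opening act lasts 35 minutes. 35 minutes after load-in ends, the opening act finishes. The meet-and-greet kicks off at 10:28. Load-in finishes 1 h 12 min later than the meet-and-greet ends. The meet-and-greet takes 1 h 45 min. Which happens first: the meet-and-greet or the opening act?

The meet-and-greet ends at 10:28 + 105 min = 12:13.
Load-in ends at 12:13 + 72 min = 13:25.
The opening act ends at 13:25 + 35 min = 14:00.
The opening act starts at 14:00 − 35 min = 13:25.
The meet-and-greet starts at 10:28 and the opening act starts at 13:25, so the meet-and-greet is first.

the meet-and-greet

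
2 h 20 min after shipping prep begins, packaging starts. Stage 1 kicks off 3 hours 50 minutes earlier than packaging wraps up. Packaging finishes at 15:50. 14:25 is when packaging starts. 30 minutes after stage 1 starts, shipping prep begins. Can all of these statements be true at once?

No

Stage 1 starts at 15:50 − 230 min = 12:00.
Shipping prep starts at 12:00 + 30 min = 12:30.
Packaging starts at 12:30 + 140 min = 14:50.
But packaging is also said to start at 14:25 — a 25-minute conflict.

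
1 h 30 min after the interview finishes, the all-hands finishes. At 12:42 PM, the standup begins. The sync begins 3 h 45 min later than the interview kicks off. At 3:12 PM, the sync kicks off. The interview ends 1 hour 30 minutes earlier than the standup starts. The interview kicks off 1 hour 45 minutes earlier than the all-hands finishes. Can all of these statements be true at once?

No

The interview ends at 12:42 PM − 90 min = 11:12 AM.
The all-hands ends at 11:12 AM + 90 min = 12:42 PM.
The interview starts at 12:42 PM − 105 min = 10:57 AM.
The sync starts at 10:57 AM + 225 min = 2:42 PM.
But the sync is also said to start at 3:12 PM — a 30-minute conflict.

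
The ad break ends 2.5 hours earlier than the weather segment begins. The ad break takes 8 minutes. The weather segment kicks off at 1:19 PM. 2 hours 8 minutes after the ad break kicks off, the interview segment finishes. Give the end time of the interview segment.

The ad break ends at 1:19 PM − 150 min = 10:49 AM.
The ad break starts at 10:49 AM − 8 min = 10:41 AM.
The interview segment ends at 10:41 AM + 128 min = 12:49 PM.

12:49 PM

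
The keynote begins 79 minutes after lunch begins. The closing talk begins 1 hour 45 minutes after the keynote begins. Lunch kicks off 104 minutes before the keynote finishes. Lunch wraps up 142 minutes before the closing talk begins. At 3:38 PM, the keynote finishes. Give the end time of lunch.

2:36 PM

Lunch starts at 3:38 PM − 104 min = 1:54 PM.
The keynote starts at 1:54 PM + 79 min = 3:13 PM.
The closing talk starts at 3:13 PM + 105 min = 4:58 PM.
Lunch ends at 4:58 PM − 142 min = 2:36 PM.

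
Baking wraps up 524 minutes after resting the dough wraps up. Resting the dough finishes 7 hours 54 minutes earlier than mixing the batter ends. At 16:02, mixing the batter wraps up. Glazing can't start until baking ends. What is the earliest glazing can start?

16:52

Resting the dough ends at 16:02 − 474 min = 08:08.
Baking ends at 08:08 + 524 min = 16:52.
Glazing is bounded by baking, so the earliest it can start is 16:52.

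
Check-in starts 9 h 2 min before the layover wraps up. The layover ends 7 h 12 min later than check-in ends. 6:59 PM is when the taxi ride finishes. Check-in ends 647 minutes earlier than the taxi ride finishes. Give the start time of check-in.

6:22 AM

Check-in ends at 6:59 PM − 647 min = 8:12 AM.
The layover ends at 8:12 AM + 432 min = 3:24 PM.
Check-in starts at 3:24 PM − 542 min = 6:22 AM.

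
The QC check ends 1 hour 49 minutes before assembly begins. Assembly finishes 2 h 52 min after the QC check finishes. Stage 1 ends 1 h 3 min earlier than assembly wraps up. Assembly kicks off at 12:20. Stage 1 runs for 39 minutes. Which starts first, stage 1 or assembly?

The QC check ends at 12:20 − 109 min = 10:31.
Assembly ends at 10:31 + 172 min = 13:23.
Stage 1 ends at 13:23 − 63 min = 12:20.
Stage 1 starts at 12:20 − 39 min = 11:41.
Stage 1 starts at 11:41 and assembly starts at 12:20, so stage 1 is first.

stage 1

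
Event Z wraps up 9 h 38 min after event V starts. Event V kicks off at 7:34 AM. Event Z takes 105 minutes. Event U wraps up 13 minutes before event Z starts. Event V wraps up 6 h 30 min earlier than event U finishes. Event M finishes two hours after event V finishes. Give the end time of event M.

10:44 AM

Event Z ends at 7:34 AM + 578 min = 5:12 PM.
Event Z starts at 5:12 PM − 105 min = 3:27 PM.
Event U ends at 3:27 PM − 13 min = 3:14 PM.
Event V ends at 3:14 PM − 390 min = 8:44 AM.
Event M ends at 8:44 AM + 120 min = 10:44 AM.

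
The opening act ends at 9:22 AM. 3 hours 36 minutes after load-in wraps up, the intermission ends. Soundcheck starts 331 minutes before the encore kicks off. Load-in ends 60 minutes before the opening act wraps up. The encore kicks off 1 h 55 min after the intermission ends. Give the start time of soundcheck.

Load-in ends at 9:22 AM − 60 min = 8:22 AM.
The intermission ends at 8:22 AM + 216 min = 11:58 AM.
The encore starts at 11:58 AM + 115 min = 1:53 PM.
Soundcheck starts at 1:53 PM − 331 min = 8:22 AM.

8:22 AM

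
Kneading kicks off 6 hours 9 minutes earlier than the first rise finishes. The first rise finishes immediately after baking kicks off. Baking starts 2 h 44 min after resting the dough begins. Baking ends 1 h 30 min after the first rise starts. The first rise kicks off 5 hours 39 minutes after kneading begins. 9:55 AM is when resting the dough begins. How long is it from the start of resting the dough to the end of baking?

3 h 44 min

Baking starts at 9:55 AM + 164 min = 12:39 PM.
So the first rise ends at 12:39 PM.
Kneading starts at 12:39 PM − 369 min = 6:30 AM.
The first rise starts at 6:30 AM + 339 min = 12:09 PM.
Baking ends at 12:09 PM + 90 min = 1:39 PM.
From 9:55 AM to 1:39 PM is 3 h 44 min.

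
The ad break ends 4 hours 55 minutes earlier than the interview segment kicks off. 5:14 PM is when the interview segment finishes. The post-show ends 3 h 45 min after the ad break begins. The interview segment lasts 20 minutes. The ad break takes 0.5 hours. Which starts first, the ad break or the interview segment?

The interview segment starts at 5:14 PM − 20 min = 4:54 PM.
The ad break ends at 4:54 PM − 295 min = 11:59 AM.
The ad break starts at 11:59 AM − 30 min = 11:29 AM.
The ad break starts at 11:29 AM and the interview segment starts at 4:54 PM, so the ad break is first.

the ad break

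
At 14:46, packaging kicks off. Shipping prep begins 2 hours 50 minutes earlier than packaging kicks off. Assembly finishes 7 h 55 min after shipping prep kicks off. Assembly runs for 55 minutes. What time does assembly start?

Shipping prep starts at 14:46 − 170 min = 11:56.
Assembly ends at 11:56 + 475 min = 19:51.
Assembly starts at 19:51 − 55 min = 18:56.

18:56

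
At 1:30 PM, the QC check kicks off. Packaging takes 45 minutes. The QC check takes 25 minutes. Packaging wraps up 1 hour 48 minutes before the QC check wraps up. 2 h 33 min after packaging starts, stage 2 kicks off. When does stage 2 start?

1:55 PM

The QC check ends at 1:30 PM + 25 min = 1:55 PM.
Packaging ends at 1:55 PM − 108 min = 12:07 PM.
Packaging starts at 12:07 PM − 45 min = 11:22 AM.
Stage 2 starts at 11:22 AM + 153 min = 1:55 PM.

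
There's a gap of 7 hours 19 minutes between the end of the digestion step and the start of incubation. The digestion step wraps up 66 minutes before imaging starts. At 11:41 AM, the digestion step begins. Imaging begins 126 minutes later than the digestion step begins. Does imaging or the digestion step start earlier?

Imaging starts at 11:41 AM + 126 min = 1:47 PM.
Imaging starts at 1:47 PM and the digestion step starts at 11:41 AM, so the digestion step is first.

the digestion step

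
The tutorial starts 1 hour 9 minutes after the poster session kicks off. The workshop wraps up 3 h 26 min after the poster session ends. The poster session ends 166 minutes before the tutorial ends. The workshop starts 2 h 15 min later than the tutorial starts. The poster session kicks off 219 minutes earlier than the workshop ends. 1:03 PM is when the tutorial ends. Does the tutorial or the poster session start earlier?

The poster session ends at 1:03 PM − 166 min = 10:17 AM.
The workshop ends at 10:17 AM + 206 min = 1:43 PM.
The poster session starts at 1:43 PM − 219 min = 10:04 AM.
The tutorial starts at 10:04 AM + 69 min = 11:13 AM.
The tutorial starts at 11:13 AM and the poster session starts at 10:04 AM, so the poster session is first.

the poster session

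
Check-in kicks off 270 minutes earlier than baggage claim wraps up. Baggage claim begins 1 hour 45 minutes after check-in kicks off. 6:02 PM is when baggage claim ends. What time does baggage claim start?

3:17 PM

Check-in starts at 6:02 PM − 270 min = 1:32 PM.
Baggage claim starts at 1:32 PM + 105 min = 3:17 PM.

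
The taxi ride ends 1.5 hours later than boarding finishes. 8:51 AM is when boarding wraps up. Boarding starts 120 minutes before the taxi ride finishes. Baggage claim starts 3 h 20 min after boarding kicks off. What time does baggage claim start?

11:41 AM

The taxi ride ends at 8:51 AM + 90 min = 10:21 AM.
Boarding starts at 10:21 AM − 120 min = 8:21 AM.
Baggage claim starts at 8:21 AM + 200 min = 11:41 AM.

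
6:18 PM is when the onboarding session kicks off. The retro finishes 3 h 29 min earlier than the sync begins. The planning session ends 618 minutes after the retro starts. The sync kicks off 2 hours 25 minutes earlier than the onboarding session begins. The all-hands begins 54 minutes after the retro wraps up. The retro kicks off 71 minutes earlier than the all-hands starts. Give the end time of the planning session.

The sync starts at 6:18 PM − 145 min = 3:53 PM.
The retro ends at 3:53 PM − 209 min = 12:24 PM.
The all-hands starts at 12:24 PM + 54 min = 1:18 PM.
The retro starts at 1:18 PM − 71 min = 12:07 PM.
The planning session ends at 12:07 PM + 618 min = 10:25 PM.

10:25 PM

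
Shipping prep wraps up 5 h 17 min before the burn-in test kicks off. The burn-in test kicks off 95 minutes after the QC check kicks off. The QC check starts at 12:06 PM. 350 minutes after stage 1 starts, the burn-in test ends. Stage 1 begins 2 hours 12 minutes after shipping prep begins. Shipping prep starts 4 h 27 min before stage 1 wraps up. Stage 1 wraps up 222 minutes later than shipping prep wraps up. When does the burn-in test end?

3:41 PM

The burn-in test starts at 12:06 PM + 95 min = 1:41 PM.
Shipping prep ends at 1:41 PM − 317 min = 8:24 AM.
Stage 1 ends at 8:24 AM + 222 min = 12:06 PM.
Shipping prep starts at 12:06 PM − 267 min = 7:39 AM.
Stage 1 starts at 7:39 AM + 132 min = 9:51 AM.
The burn-in test ends at 9:51 AM + 350 min = 3:41 PM.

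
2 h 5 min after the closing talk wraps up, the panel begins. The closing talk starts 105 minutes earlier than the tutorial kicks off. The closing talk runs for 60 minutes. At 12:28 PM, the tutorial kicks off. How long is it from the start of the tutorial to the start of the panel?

The closing talk starts at 12:28 PM − 105 min = 10:43 AM.
The closing talk ends at 10:43 AM + 60 min = 11:43 AM.
The panel starts at 11:43 AM + 125 min = 1:48 PM.
From 12:28 PM to 1:48 PM is 1 h 20 min.

1 h 20 min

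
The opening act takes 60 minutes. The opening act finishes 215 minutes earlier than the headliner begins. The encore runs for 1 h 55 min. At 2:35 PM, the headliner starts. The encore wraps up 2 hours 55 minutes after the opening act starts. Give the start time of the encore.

The opening act ends at 2:35 PM − 215 min = 11:00 AM.
The opening act starts at 11:00 AM − 60 min = 10:00 AM.
The encore ends at 10:00 AM + 175 min = 12:55 PM.
The encore starts at 12:55 PM − 115 min = 11:00 AM.

11:00 AM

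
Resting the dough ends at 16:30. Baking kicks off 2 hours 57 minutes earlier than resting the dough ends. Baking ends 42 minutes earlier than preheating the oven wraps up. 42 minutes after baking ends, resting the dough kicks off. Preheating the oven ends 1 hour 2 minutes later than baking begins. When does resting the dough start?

Baking starts at 16:30 − 177 min = 13:33.
Preheating the oven ends at 13:33 + 62 min = 14:35.
Baking ends at 14:35 − 42 min = 13:53.
Resting the dough starts at 13:53 + 42 min = 14:35.

14:35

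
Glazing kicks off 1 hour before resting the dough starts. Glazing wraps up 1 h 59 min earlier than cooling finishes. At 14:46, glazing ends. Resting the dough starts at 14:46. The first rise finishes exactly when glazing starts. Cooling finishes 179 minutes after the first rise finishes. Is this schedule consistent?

Glazing starts at 14:46 − 60 min = 13:46.
So the first rise ends at 13:46.
Cooling ends at 13:46 + 179 min = 16:45.
Glazing ends at 16:45 − 119 min = 14:46.
That matches the stated 14:46, so the schedule is consistent.

Yes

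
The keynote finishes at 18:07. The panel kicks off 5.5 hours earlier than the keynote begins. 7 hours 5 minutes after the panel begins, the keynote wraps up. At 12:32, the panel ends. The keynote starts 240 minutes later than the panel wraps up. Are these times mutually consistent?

The keynote starts at 12:32 + 240 min = 16:32.
The panel starts at 16:32 − 330 min = 11:02.
The keynote ends at 11:02 + 425 min = 18:07.
That matches the stated 18:07, so the schedule is consistent.

Yes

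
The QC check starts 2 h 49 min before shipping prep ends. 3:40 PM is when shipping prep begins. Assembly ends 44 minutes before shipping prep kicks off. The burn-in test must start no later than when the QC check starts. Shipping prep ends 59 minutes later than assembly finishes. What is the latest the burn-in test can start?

Assembly ends at 3:40 PM − 44 min = 2:56 PM.
Shipping prep ends at 2:56 PM + 59 min = 3:55 PM.
The QC check starts at 3:55 PM − 169 min = 1:06 PM.
The burn-in test is bounded by the QC check, so the latest it can start is 1:06 PM.

1:06 PM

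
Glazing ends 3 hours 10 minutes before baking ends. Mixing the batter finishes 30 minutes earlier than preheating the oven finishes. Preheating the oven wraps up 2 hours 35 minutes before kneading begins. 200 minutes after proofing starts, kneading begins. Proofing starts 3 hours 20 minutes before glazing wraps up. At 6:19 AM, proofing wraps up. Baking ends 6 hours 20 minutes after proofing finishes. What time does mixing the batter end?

6:24 AM

Baking ends at 6:19 AM + 380 min = 12:39 PM.
Glazing ends at 12:39 PM − 190 min = 9:29 AM.
Proofing starts at 9:29 AM − 200 min = 6:09 AM.
Kneading starts at 6:09 AM + 200 min = 9:29 AM.
Preheating the oven ends at 9:29 AM − 155 min = 6:54 AM.
Mixing the batter ends at 6:54 AM − 30 min = 6:24 AM.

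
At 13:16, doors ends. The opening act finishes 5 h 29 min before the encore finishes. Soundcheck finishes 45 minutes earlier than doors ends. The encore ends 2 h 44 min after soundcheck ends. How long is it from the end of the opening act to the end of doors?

3 h 30 min

Soundcheck ends at 13:16 − 45 min = 12:31.
The encore ends at 12:31 + 164 min = 15:15.
The opening act ends at 15:15 − 329 min = 09:46.
From 09:46 to 13:16 is 3 h 30 min.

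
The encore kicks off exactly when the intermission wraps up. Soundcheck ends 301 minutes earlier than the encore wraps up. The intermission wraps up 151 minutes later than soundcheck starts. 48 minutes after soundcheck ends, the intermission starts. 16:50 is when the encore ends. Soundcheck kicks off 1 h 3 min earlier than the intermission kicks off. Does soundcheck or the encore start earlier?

Soundcheck ends at 16:50 − 301 min = 11:49.
The intermission starts at 11:49 + 48 min = 12:37.
Soundcheck starts at 12:37 − 63 min = 11:34.
The intermission ends at 11:34 + 151 min = 14:05.
So the encore starts at 14:05.
Soundcheck starts at 11:34 and the encore starts at 14:05, so soundcheck is first.

soundcheck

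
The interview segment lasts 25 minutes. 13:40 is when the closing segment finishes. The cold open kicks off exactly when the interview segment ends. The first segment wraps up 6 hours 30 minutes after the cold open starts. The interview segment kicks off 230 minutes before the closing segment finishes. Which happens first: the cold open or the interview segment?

the interview segment

The interview segment starts at 13:40 − 230 min = 09:50.
The interview segment ends at 09:50 + 25 min = 10:15.
So the cold open starts at 10:15.
The cold open starts at 10:15 and the interview segment starts at 09:50, so the interview segment is first.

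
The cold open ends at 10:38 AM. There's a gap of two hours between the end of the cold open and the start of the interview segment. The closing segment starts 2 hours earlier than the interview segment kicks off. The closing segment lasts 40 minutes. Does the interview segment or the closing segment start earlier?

the closing segment

The interview segment starts at 10:38 AM + 120 min = 12:38 PM.
The closing segment starts at 12:38 PM − 120 min = 10:38 AM.
The interview segment starts at 12:38 PM and the closing segment starts at 10:38 AM, so the closing segment is first.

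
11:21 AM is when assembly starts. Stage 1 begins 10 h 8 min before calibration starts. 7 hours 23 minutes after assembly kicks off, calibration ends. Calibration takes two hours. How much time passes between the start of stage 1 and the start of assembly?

4 hours 45 minutes

Calibration ends at 11:21 AM + 443 min = 6:44 PM.
Calibration starts at 6:44 PM − 120 min = 4:44 PM.
Stage 1 starts at 4:44 PM − 608 min = 6:36 AM.
From 6:36 AM to 11:21 AM is 4 hours 45 minutes.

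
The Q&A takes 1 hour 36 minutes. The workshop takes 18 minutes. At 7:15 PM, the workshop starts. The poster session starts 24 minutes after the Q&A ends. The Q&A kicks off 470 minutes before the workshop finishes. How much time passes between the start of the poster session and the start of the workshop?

5 hours 32 minutes

The workshop ends at 7:15 PM + 18 min = 7:33 PM.
The Q&A starts at 7:33 PM − 470 min = 11:43 AM.
The Q&A ends at 11:43 AM + 96 min = 1:19 PM.
The poster session starts at 1:19 PM + 24 min = 1:43 PM.
From 1:43 PM to 7:15 PM is 5 hours 32 minutes.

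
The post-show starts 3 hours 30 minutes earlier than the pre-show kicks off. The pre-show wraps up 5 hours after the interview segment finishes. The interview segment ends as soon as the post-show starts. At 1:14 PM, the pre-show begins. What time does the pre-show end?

2:44 PM

The post-show starts at 1:14 PM − 210 min = 9:44 AM.
So the interview segment ends at 9:44 AM.
The pre-show ends at 9:44 AM + 300 min = 2:44 PM.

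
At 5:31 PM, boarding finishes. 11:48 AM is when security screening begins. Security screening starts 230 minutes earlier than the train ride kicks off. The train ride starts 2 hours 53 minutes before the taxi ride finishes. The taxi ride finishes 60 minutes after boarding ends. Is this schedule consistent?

The taxi ride ends at 5:31 PM + 60 min = 6:31 PM.
The train ride starts at 6:31 PM − 173 min = 3:38 PM.
Security screening starts at 3:38 PM − 230 min = 11:48 AM.
That matches the stated 11:48 AM, so the schedule is consistent.

Yes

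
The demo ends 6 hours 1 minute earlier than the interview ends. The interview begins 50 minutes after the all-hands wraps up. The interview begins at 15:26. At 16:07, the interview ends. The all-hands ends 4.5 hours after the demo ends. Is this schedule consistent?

The demo ends at 16:07 − 361 min = 10:06.
The all-hands ends at 10:06 + 270 min = 14:36.
The interview starts at 14:36 + 50 min = 15:26.
That matches the stated 15:26, so the schedule is consistent.

Yes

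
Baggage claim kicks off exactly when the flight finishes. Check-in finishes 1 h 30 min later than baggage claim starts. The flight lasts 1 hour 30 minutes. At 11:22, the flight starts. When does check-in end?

14:22

The flight ends at 11:22 + 90 min = 12:52.
So baggage claim starts at 12:52.
Check-in ends at 12:52 + 90 min = 14:22.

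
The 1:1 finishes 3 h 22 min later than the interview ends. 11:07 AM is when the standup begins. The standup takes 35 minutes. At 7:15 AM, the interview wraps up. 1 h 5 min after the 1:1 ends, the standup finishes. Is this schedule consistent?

Yes

The 1:1 ends at 7:15 AM + 202 min = 10:37 AM.
The standup ends at 10:37 AM + 65 min = 11:42 AM.
The standup starts at 11:42 AM − 35 min = 11:07 AM.
That matches the stated 11:07 AM, so the schedule is consistent.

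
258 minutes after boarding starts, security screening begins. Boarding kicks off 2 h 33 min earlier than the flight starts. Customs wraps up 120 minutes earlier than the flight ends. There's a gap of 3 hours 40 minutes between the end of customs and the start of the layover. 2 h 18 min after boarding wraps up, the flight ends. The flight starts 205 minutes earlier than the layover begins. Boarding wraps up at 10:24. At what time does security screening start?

The flight ends at 10:24 + 138 min = 12:42.
Customs ends at 12:42 − 120 min = 10:42.
The layover starts at 10:42 + 220 min = 14:22.
The flight starts at 14:22 − 205 min = 10:57.
Boarding starts at 10:57 − 153 min = 08:24.
Security screening starts at 08:24 + 258 min = 12:42.

12:42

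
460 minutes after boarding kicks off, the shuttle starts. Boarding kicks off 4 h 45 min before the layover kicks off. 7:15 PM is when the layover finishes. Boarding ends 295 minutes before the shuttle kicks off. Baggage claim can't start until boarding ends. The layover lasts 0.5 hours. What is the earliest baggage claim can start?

The layover starts at 7:15 PM − 30 min = 6:45 PM.
Boarding starts at 6:45 PM − 285 min = 2:00 PM.
The shuttle starts at 2:00 PM + 460 min = 9:40 PM.
Boarding ends at 9:40 PM − 295 min = 4:45 PM.
Baggage claim is bounded by boarding, so the earliest it can start is 4:45 PM.

4:45 PM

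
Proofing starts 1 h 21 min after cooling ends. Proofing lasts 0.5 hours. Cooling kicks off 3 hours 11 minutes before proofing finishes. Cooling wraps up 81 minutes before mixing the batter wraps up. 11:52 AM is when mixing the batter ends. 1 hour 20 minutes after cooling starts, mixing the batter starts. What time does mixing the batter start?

Cooling ends at 11:52 AM − 81 min = 10:31 AM.
Proofing starts at 10:31 AM + 81 min = 11:52 AM.
Proofing ends at 11:52 AM + 30 min = 12:22 PM.
Cooling starts at 12:22 PM − 191 min = 9:11 AM.
Mixing the batter starts at 9:11 AM + 80 min = 10:31 AM.

10:31 AM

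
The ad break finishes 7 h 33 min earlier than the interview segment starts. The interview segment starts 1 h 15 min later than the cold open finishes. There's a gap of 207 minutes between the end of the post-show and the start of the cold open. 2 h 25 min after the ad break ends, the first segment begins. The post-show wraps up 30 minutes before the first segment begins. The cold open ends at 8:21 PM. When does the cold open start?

The interview segment starts at 8:21 PM + 75 min = 9:36 PM.
The ad break ends at 9:36 PM − 453 min = 2:03 PM.
The first segment starts at 2:03 PM + 145 min = 4:28 PM.
The post-show ends at 4:28 PM − 30 min = 3:58 PM.
The cold open starts at 3:58 PM + 207 min = 7:25 PM.

7:25 PM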